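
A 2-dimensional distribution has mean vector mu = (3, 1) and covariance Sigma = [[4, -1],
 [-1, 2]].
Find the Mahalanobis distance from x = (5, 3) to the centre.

Step 1 — centre the observation: (x - mu) = (2, 2).

Step 2 — invert Sigma. det(Sigma) = 4·2 - (-1)² = 7.
  Sigma^{-1} = (1/det) · [[d, -b], [-b, a]] = [[0.2857, 0.1429],
 [0.1429, 0.5714]].

Step 3 — form the quadratic (x - mu)^T · Sigma^{-1} · (x - mu):
  Sigma^{-1} · (x - mu) = (0.8571, 1.4286).
  (x - mu)^T · [Sigma^{-1} · (x - mu)] = (2)·(0.8571) + (2)·(1.4286) = 4.5714.

Step 4 — take square root: d = √(4.5714) ≈ 2.1381.

d(x, mu) = √(4.5714) ≈ 2.1381


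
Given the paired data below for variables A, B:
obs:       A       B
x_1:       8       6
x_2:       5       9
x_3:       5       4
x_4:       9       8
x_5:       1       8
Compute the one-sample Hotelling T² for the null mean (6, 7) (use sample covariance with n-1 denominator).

Step 1 — sample mean vector:
  mean(A) = (8 + 5 + 5 + 9 + 1) / 5 = 28/5 = 5.6
  mean(B) = (6 + 9 + 4 + 8 + 8) / 5 = 35/5 = 7
  x̄ = (5.6, 7),  deviation x̄ - mu_0 = (5.6, 7) - (6, 7) = (-0.4, 0).

Step 2 — sample covariance matrix, S[i,j] = (1/(n-1)) · Σ_k (x_{k,i} - mean_i) · (x_{k,j} - mean_j), divisor n-1 = 4:
  S[A,A] = ((2.4)·(2.4) + (-0.6)·(-0.6) + (-0.6)·(-0.6) + (3.4)·(3.4) + (-4.6)·(-4.6)) / 4 = 39.2/4 = 9.8
  S[A,B] = ((2.4)·(-1) + (-0.6)·(2) + (-0.6)·(-3) + (3.4)·(1) + (-4.6)·(1)) / 4 = -3/4 = -0.75
  S[B,B] = ((-1)·(-1) + (2)·(2) + (-3)·(-3) + (1)·(1) + (1)·(1)) / 4 = 16/4 = 4
  S = [[9.8, -0.75],
 [-0.75, 4]].

Step 3 — invert S. det(S) = 9.8·4 - (-0.75)² = 38.6375.
  S^{-1} = (1/det) · [[d, -b], [-b, a]] = [[0.1035, 0.0194],
 [0.0194, 0.2536]].

Step 4 — quadratic form (x̄ - mu_0)^T · S^{-1} · (x̄ - mu_0):
  S^{-1} · (x̄ - mu_0) = (-0.0414, -0.0078),
  (x̄ - mu_0)^T · [...] = (-0.4)·(-0.0414) + (0)·(-0.0078) = 0.0166.

Step 5 — scale by n: T² = 5 · 0.0166 = 0.0828.

T² ≈ 0.0828


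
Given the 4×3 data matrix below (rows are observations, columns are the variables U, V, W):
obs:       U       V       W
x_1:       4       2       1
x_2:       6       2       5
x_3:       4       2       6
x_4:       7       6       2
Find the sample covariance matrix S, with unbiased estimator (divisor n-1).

Step 1 — column means:
  mean(U) = (4 + 6 + 4 + 7) / 4 = 21/4 = 5.25
  mean(V) = (2 + 2 + 2 + 6) / 4 = 12/4 = 3
  mean(W) = (1 + 5 + 6 + 2) / 4 = 14/4 = 3.5

Step 2 — sample covariance S[i,j] = (1/(n-1)) · Σ_k (x_{k,i} - mean_i) · (x_{k,j} - mean_j), with n-1 = 3.
  S[U,U] = ((-1.25)·(-1.25) + (0.75)·(0.75) + (-1.25)·(-1.25) + (1.75)·(1.75)) / 3 = 6.75/3 = 2.25
  S[U,V] = ((-1.25)·(-1) + (0.75)·(-1) + (-1.25)·(-1) + (1.75)·(3)) / 3 = 7/3 = 2.3333
  S[U,W] = ((-1.25)·(-2.5) + (0.75)·(1.5) + (-1.25)·(2.5) + (1.75)·(-1.5)) / 3 = -1.5/3 = -0.5
  S[V,V] = ((-1)·(-1) + (-1)·(-1) + (-1)·(-1) + (3)·(3)) / 3 = 12/3 = 4
  S[V,W] = ((-1)·(-2.5) + (-1)·(1.5) + (-1)·(2.5) + (3)·(-1.5)) / 3 = -6/3 = -2
  S[W,W] = ((-2.5)·(-2.5) + (1.5)·(1.5) + (2.5)·(2.5) + (-1.5)·(-1.5)) / 3 = 17/3 = 5.6667

S is symmetric (S[j,i] = S[i,j]). Assembling:

S = [[2.25, 2.3333, -0.5],
 [2.3333, 4, -2],
 [-0.5, -2, 5.6667]]


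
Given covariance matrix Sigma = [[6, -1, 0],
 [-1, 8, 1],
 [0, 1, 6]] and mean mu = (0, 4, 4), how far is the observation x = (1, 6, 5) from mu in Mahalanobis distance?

Step 1 — centre the observation: (x - mu) = (1, 2, 1).

Step 2 — invert Sigma (cofactor / det for 3×3, or solve directly):
  Sigma^{-1} = [[0.1703, 0.0217, -0.0036],
 [0.0217, 0.1304, -0.0217],
 [-0.0036, -0.0217, 0.1703]].

Step 3 — form the quadratic (x - mu)^T · Sigma^{-1} · (x - mu):
  Sigma^{-1} · (x - mu) = (0.2101, 0.2609, 0.1232).
  (x - mu)^T · [Sigma^{-1} · (x - mu)] = (1)·(0.2101) + (2)·(0.2609) + (1)·(0.1232) = 0.8551.

Step 4 — take square root: d = √(0.8551) ≈ 0.9247.

d(x, mu) = √(0.8551) ≈ 0.9247


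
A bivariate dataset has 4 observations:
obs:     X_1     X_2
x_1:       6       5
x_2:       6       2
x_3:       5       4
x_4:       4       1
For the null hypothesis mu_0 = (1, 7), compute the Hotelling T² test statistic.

Step 1 — sample mean vector:
  mean(X_1) = (6 + 6 + 5 + 4) / 4 = 21/4 = 5.25
  mean(X_2) = (5 + 2 + 4 + 1) / 4 = 12/4 = 3
  x̄ = (5.25, 3),  deviation x̄ - mu_0 = (5.25, 3) - (1, 7) = (4.25, -4).

Step 2 — sample covariance matrix, S[i,j] = (1/(n-1)) · Σ_k (x_{k,i} - mean_i) · (x_{k,j} - mean_j), divisor n-1 = 3:
  S[X_1,X_1] = ((0.75)·(0.75) + (0.75)·(0.75) + (-0.25)·(-0.25) + (-1.25)·(-1.25)) / 3 = 2.75/3 = 0.9167
  S[X_1,X_2] = ((0.75)·(2) + (0.75)·(-1) + (-0.25)·(1) + (-1.25)·(-2)) / 3 = 3/3 = 1
  S[X_2,X_2] = ((2)·(2) + (-1)·(-1) + (1)·(1) + (-2)·(-2)) / 3 = 10/3 = 3.3333
  S = [[0.9167, 1],
 [1, 3.3333]].

Step 3 — invert S. det(S) = 0.9167·3.3333 - (1)² = 2.0556.
  S^{-1} = (1/det) · [[d, -b], [-b, a]] = [[1.6216, -0.4865],
 [-0.4865, 0.4459]].

Step 4 — quadratic form (x̄ - mu_0)^T · S^{-1} · (x̄ - mu_0):
  S^{-1} · (x̄ - mu_0) = (8.8378, -3.8514),
  (x̄ - mu_0)^T · [...] = (4.25)·(8.8378) + (-4)·(-3.8514) = 52.9662.

Step 5 — scale by n: T² = 4 · 52.9662 = 211.8649.

T² ≈ 211.8649


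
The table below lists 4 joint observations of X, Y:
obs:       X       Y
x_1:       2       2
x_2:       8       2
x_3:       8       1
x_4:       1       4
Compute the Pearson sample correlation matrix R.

Step 1 — column means:
  mean(X) = (2 + 8 + 8 + 1) / 4 = 19/4 = 4.75
  mean(Y) = (2 + 2 + 1 + 4) / 4 = 9/4 = 2.25

Step 2 — sample variances and covariances s[i,j] = (1/(n-1)) · Σ_k (x_{k,i} - mean_i) · (x_{k,j} - mean_j), with n-1 = 3:
  s[X,X] = ((-2.75)·(-2.75) + (3.25)·(3.25) + (3.25)·(3.25) + (-3.75)·(-3.75)) / 3 = 42.75/3 = 14.25
  s[X,Y] = ((-2.75)·(-0.25) + (3.25)·(-0.25) + (3.25)·(-1.25) + (-3.75)·(1.75)) / 3 = -10.75/3 = -3.5833
  s[Y,Y] = ((-0.25)·(-0.25) + (-0.25)·(-0.25) + (-1.25)·(-1.25) + (1.75)·(1.75)) / 3 = 4.75/3 = 1.5833
  Sample standard deviations s_i = √(s[i,i]):
  s(X) = √(14.25) = 3.7749
  s(Y) = √(1.5833) = 1.2583

Step 3 — r_{ij} = s_{ij} / (s_i · s_j):
  r[X,X] = 1 (diagonal).
  r[X,Y] = -3.5833 / (3.7749 · 1.2583) = -3.5833 / 4.75 = -0.7544
  r[Y,Y] = 1 (diagonal).

R is symmetric with unit diagonal. Assembling:

R = [[1, -0.7544],
 [-0.7544, 1]]


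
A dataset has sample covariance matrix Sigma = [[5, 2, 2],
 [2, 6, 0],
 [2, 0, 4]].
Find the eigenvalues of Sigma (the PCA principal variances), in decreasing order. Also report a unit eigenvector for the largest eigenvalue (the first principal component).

Step 1 — characteristic polynomial p(λ) = det(λI - Sigma) = λ³ - tr·λ² + c_1·λ - det, where tr = trace, c_1 = sum of the principal 2×2 minors, det = det(Sigma):
  tr = 5 + 6 + 4 = 15,
  c_1 = (5·6 - (2)²) + (5·4 - (2)²) + (6·4 - (0)²) = 26 + 16 + 24 = 66,
  det = 5·(6·4 - (0)²) - (2)·((2)·4 - (0)·(2)) + (2)·((2)·(0) - 6·(2)) = 5·(24) - (2)·(8) + (2)·(-12) = 80.
  So p(λ) = λ³ - 15λ² + 66λ - 80.
Step 2 — look for an integer root (rational root theorem: any rational root is an integer divisor of 80). Testing λ = 2:
  p(2) = 8 - 60 + 132 - 80 = 0  ✓
  Dividing out (λ - 2): p(λ) = (λ - 2)(λ² - 13λ + 40).
Step 3 — remaining eigenvalues from the quadratic λ² - 13λ + 40 = 0:
  Δ = 13² - 4·40 = 169 - 160 = 9,  λ = (13 ± √9)/2 = (13 ± 3)/2 = 8 or 5.
  Sorted: λ_1 = 8,  λ_2 = 5,  λ_3 = 2  (check: sum = 15 = tr ✓).

Step 4 — unit eigenvector for λ_1 = 8: v spans the null space of (Sigma - λ_1 I), whose rows are
  r_1 = (-3, 2, 2),  r_2 = (2, -2, 0),  r_3 = (2, 0, -4).
  v is orthogonal to every row, so take v ∝ r_1 × r_2 = ((2)·(0) - (2)·(-2), (2)·(2) - (-3)·(0), (-3)·(-2) - (2)·(2)) = (4, 4, 2).
  Rescale (divide by 2): u = (2, 2, 1).
  ||u|| = √((2)² + (2)² + (1)²) = √(9) = 3,  v_1 = u/||u|| ≈ (0.6667, 0.6667, 0.3333) (||v_1|| = 1).

λ_1 = 8,  λ_2 = 5,  λ_3 = 2;  v_1 ≈ (0.6667, 0.6667, 0.3333)


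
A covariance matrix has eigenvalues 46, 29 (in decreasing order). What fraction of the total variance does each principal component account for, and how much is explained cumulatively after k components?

Step 1 — total variance = trace(Sigma) = Σ λ_i = 46 + 29 = 75.

Step 2 — fraction explained by component i = λ_i / Σ λ:
  PC1: 46/75 = 0.6133
  PC2: 29/75 = 0.3867

Step 3 — cumulative fraction after k components = (λ_1 + ... + λ_k) / Σ λ:
  k = 1: 46/75 = 0.6133
  k = 2: (46 + 29)/75 = 75/75 = 1

Summary (fraction, with percent):

explained: PC1 0.6133 (61.33%), PC2 0.3867 (38.67%);  cumulative: 0.6133, 1


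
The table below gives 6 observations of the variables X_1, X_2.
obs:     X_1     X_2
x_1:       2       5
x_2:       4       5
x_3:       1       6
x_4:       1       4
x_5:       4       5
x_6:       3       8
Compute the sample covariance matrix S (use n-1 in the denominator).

Step 1 — column means:
  mean(X_1) = (2 + 4 + 1 + 1 + 4 + 3) / 6 = 15/6 = 2.5
  mean(X_2) = (5 + 5 + 6 + 4 + 5 + 8) / 6 = 33/6 = 5.5

Step 2 — sample covariance S[i,j] = (1/(n-1)) · Σ_k (x_{k,i} - mean_i) · (x_{k,j} - mean_j), with n-1 = 5.
  S[X_1,X_1] = ((-0.5)·(-0.5) + (1.5)·(1.5) + (-1.5)·(-1.5) + (-1.5)·(-1.5) + (1.5)·(1.5) + (0.5)·(0.5)) / 5 = 9.5/5 = 1.9
  S[X_1,X_2] = ((-0.5)·(-0.5) + (1.5)·(-0.5) + (-1.5)·(0.5) + (-1.5)·(-1.5) + (1.5)·(-0.5) + (0.5)·(2.5)) / 5 = 1.5/5 = 0.3
  S[X_2,X_2] = ((-0.5)·(-0.5) + (-0.5)·(-0.5) + (0.5)·(0.5) + (-1.5)·(-1.5) + (-0.5)·(-0.5) + (2.5)·(2.5)) / 5 = 9.5/5 = 1.9

S is symmetric (S[j,i] = S[i,j]). Assembling:

S = [[1.9, 0.3],
 [0.3, 1.9]]


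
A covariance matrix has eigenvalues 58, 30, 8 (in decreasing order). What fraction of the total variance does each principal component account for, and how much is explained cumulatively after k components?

Step 1 — total variance = trace(Sigma) = Σ λ_i = 58 + 30 + 8 = 96.

Step 2 — fraction explained by component i = λ_i / Σ λ:
  PC1: 58/96 = 0.6042
  PC2: 30/96 = 0.3125
  PC3: 8/96 = 0.0833

Step 3 — cumulative fraction after k components = (λ_1 + ... + λ_k) / Σ λ:
  k = 1: 58/96 = 0.6042
  k = 2: (58 + 30)/96 = 88/96 = 0.9167
  k = 3: (58 + 30 + 8)/96 = 96/96 = 1

Summary (fraction, with percent):

explained: PC1 0.6042 (60.42%), PC2 0.3125 (31.25%), PC3 0.0833 (8.33%);  cumulative: 0.6042, 0.9167, 1


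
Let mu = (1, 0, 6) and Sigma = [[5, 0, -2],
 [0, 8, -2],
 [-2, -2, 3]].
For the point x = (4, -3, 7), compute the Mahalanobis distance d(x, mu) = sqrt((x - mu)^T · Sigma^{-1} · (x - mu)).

Step 1 — centre the observation: (x - mu) = (3, -3, 1).

Step 2 — invert Sigma (cofactor / det for 3×3, or solve directly):
  Sigma^{-1} = [[0.2941, 0.0588, 0.2353],
 [0.0588, 0.1618, 0.1471],
 [0.2353, 0.1471, 0.5882]].

Step 3 — form the quadratic (x - mu)^T · Sigma^{-1} · (x - mu):
  Sigma^{-1} · (x - mu) = (0.9412, -0.1618, 0.8529).
  (x - mu)^T · [Sigma^{-1} · (x - mu)] = (3)·(0.9412) + (-3)·(-0.1618) + (1)·(0.8529) = 4.1618.

Step 4 — take square root: d = √(4.1618) ≈ 2.04.

d(x, mu) = √(4.1618) ≈ 2.04


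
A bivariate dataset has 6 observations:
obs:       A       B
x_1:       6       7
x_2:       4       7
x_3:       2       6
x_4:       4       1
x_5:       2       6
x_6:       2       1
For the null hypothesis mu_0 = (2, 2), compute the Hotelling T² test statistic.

Step 1 — sample mean vector:
  mean(A) = (6 + 4 + 2 + 4 + 2 + 2) / 6 = 20/6 = 3.3333
  mean(B) = (7 + 7 + 6 + 1 + 6 + 1) / 6 = 28/6 = 4.6667
  x̄ = (3.3333, 4.6667),  deviation x̄ - mu_0 = (3.3333, 4.6667) - (2, 2) = (1.3333, 2.6667).

Step 2 — sample covariance matrix, S[i,j] = (1/(n-1)) · Σ_k (x_{k,i} - mean_i) · (x_{k,j} - mean_j), divisor n-1 = 5:
  S[A,A] = ((2.6667)·(2.6667) + (0.6667)·(0.6667) + (-1.3333)·(-1.3333) + (0.6667)·(0.6667) + (-1.3333)·(-1.3333) + (-1.3333)·(-1.3333)) / 5 = 13.3333/5 = 2.6667
  S[A,B] = ((2.6667)·(2.3333) + (0.6667)·(2.3333) + (-1.3333)·(1.3333) + (0.6667)·(-3.6667) + (-1.3333)·(1.3333) + (-1.3333)·(-3.6667)) / 5 = 6.6667/5 = 1.3333
  S[B,B] = ((2.3333)·(2.3333) + (2.3333)·(2.3333) + (1.3333)·(1.3333) + (-3.6667)·(-3.6667) + (1.3333)·(1.3333) + (-3.6667)·(-3.6667)) / 5 = 41.3333/5 = 8.2667
  S = [[2.6667, 1.3333],
 [1.3333, 8.2667]].

Step 3 — invert S. det(S) = 2.6667·8.2667 - (1.3333)² = 20.2667.
  S^{-1} = (1/det) · [[d, -b], [-b, a]] = [[0.4079, -0.0658],
 [-0.0658, 0.1316]].

Step 4 — quadratic form (x̄ - mu_0)^T · S^{-1} · (x̄ - mu_0):
  S^{-1} · (x̄ - mu_0) = (0.3684, 0.2632),
  (x̄ - mu_0)^T · [...] = (1.3333)·(0.3684) + (2.6667)·(0.2632) = 1.193.

Step 5 — scale by n: T² = 6 · 1.193 = 7.1579.

T² ≈ 7.1579


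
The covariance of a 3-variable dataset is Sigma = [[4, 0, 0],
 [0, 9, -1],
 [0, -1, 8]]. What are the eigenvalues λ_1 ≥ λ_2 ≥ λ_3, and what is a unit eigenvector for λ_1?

Step 1 — characteristic polynomial p(λ) = det(λI - Sigma) = λ³ - tr·λ² + c_1·λ - det, where tr = trace, c_1 = sum of the principal 2×2 minors, det = det(Sigma):
  tr = 4 + 9 + 8 = 21,
  c_1 = (4·9 - (0)²) + (4·8 - (0)²) + (9·8 - (-1)²) = 36 + 32 + 71 = 139,
  det = 4·(9·8 - (-1)²) - (0)·((0)·8 - (-1)·(0)) + (0)·((0)·(-1) - 9·(0)) = 4·(71) - (0)·(0) + (0)·(0) = 284.
  So p(λ) = λ³ - 21λ² + 139λ - 284.
Step 2 — look for an integer root (rational root theorem: any rational root is an integer divisor of 284). Testing λ = 4:
  p(4) = 64 - 336 + 556 - 284 = 0  ✓
  Dividing out (λ - 4): p(λ) = (λ - 4)(λ² - 17λ + 71).
Step 3 — remaining eigenvalues from the quadratic λ² - 17λ + 71 = 0:
  Δ = 17² - 4·71 = 289 - 284 = 5,  λ = (17 ± √5)/2 = (17 ± 2.2361)/2 ≈ 9.618 or 7.382.
  Sorted: λ_1 = 9.618,  λ_2 = 7.382,  λ_3 = 4  (check: sum = 21 = tr ✓).

Step 4 — unit eigenvector for λ_1 ≈ 9.618: v spans the null space of (Sigma - λ_1 I), whose rows are
  r_1 = (-5.618, 0, 0),  r_2 = (0, -0.618, -1),  r_3 = (0, -1, -1.618).
  v is orthogonal to every row, so take v ∝ r_1 × r_2 = ((0)·(-1) - (0)·(-0.618), (0)·(0) - (-5.618)·(-1), (-5.618)·(-0.618) - (0)·(0)) ≈ (0, -5.618, 3.4721).
  Rescale (multiply by -1 so the first nonzero entry is positive): u = (0, 5.618, -3.4721).
  ||u|| = √((0)² + (5.618)² + (-3.4721)²) = √(43.618) ≈ 6.6044,  v_1 = u/||u|| ≈ (0, 0.8507, -0.5257) (||v_1|| = 1).

λ_1 = 9.618,  λ_2 = 7.382,  λ_3 = 4;  v_1 ≈ (0, 0.8507, -0.5257)


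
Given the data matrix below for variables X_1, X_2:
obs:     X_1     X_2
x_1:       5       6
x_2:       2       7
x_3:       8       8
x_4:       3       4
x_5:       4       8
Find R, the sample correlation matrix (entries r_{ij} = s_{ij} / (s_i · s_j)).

Step 1 — column means:
  mean(X_1) = (5 + 2 + 8 + 3 + 4) / 5 = 22/5 = 4.4
  mean(X_2) = (6 + 7 + 8 + 4 + 8) / 5 = 33/5 = 6.6

Step 2 — sample variances and covariances s[i,j] = (1/(n-1)) · Σ_k (x_{k,i} - mean_i) · (x_{k,j} - mean_j), with n-1 = 4:
  s[X_1,X_1] = ((0.6)·(0.6) + (-2.4)·(-2.4) + (3.6)·(3.6) + (-1.4)·(-1.4) + (-0.4)·(-0.4)) / 4 = 21.2/4 = 5.3
  s[X_1,X_2] = ((0.6)·(-0.6) + (-2.4)·(0.4) + (3.6)·(1.4) + (-1.4)·(-2.6) + (-0.4)·(1.4)) / 4 = 6.8/4 = 1.7
  s[X_2,X_2] = ((-0.6)·(-0.6) + (0.4)·(0.4) + (1.4)·(1.4) + (-2.6)·(-2.6) + (1.4)·(1.4)) / 4 = 11.2/4 = 2.8
  Sample standard deviations s_i = √(s[i,i]):
  s(X_1) = √(5.3) = 2.3022
  s(X_2) = √(2.8) = 1.6733

Step 3 — r_{ij} = s_{ij} / (s_i · s_j):
  r[X_1,X_1] = 1 (diagonal).
  r[X_1,X_2] = 1.7 / (2.3022 · 1.6733) = 1.7 / 3.8523 = 0.4413
  r[X_2,X_2] = 1 (diagonal).

R is symmetric with unit diagonal. Assembling:

R = [[1, 0.4413],
 [0.4413, 1]]


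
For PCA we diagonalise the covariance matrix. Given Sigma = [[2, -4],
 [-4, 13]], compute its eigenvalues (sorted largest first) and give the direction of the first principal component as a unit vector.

Step 1 — characteristic polynomial of 2×2 Sigma:
  det(Sigma - λI) = λ² - trace · λ + det = 0.
  trace = 2 + 13 = 15, det = 2·13 - (-4)² = 10.
Step 2 — discriminant:
  Δ = trace² - 4·det = 225 - 40 = 185.
Step 3 — eigenvalues:
  λ = (trace ± √Δ)/2 = (15 ± 13.6015)/2,
  λ_1 = 14.3007,  λ_2 = 0.6993.

Step 4 — unit eigenvector for λ_1: solve (Sigma - λ_1 I)v = 0. First row:
  (2 - 14.3007)·v_x + (-4)·v_y = 0, i.e. (-12.3007)·v_x + (-4)·v_y = 0,
  so v ∝ (b, λ_1 - a) = (-4, 12.3007); multiply by -1 so the first entry is positive: u = (4, -12.3007).
  ||u|| = √((4)² + (-12.3007)²) = √(167.3081) ≈ 12.9348,
  v_1 = u/||u|| ≈ (0.3092, -0.951) (||v_1|| = 1).

λ_1 = 14.3007,  λ_2 = 0.6993;  v_1 ≈ (0.3092, -0.951)


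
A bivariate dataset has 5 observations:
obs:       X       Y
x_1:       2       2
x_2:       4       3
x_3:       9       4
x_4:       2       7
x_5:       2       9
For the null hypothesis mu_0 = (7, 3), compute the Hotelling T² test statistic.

Step 1 — sample mean vector:
  mean(X) = (2 + 4 + 9 + 2 + 2) / 5 = 19/5 = 3.8
  mean(Y) = (2 + 3 + 4 + 7 + 9) / 5 = 25/5 = 5
  x̄ = (3.8, 5),  deviation x̄ - mu_0 = (3.8, 5) - (7, 3) = (-3.2, 2).

Step 2 — sample covariance matrix, S[i,j] = (1/(n-1)) · Σ_k (x_{k,i} - mean_i) · (x_{k,j} - mean_j), divisor n-1 = 4:
  S[X,X] = ((-1.8)·(-1.8) + (0.2)·(0.2) + (5.2)·(5.2) + (-1.8)·(-1.8) + (-1.8)·(-1.8)) / 4 = 36.8/4 = 9.2
  S[X,Y] = ((-1.8)·(-3) + (0.2)·(-2) + (5.2)·(-1) + (-1.8)·(2) + (-1.8)·(4)) / 4 = -11/4 = -2.75
  S[Y,Y] = ((-3)·(-3) + (-2)·(-2) + (-1)·(-1) + (2)·(2) + (4)·(4)) / 4 = 34/4 = 8.5
  S = [[9.2, -2.75],
 [-2.75, 8.5]].

Step 3 — invert S. det(S) = 9.2·8.5 - (-2.75)² = 70.6375.
  S^{-1} = (1/det) · [[d, -b], [-b, a]] = [[0.1203, 0.0389],
 [0.0389, 0.1302]].

Step 4 — quadratic form (x̄ - mu_0)^T · S^{-1} · (x̄ - mu_0):
  S^{-1} · (x̄ - mu_0) = (-0.3072, 0.1359),
  (x̄ - mu_0)^T · [...] = (-3.2)·(-0.3072) + (2)·(0.1359) = 1.2549.

Step 5 — scale by n: T² = 5 · 1.2549 = 6.2743.

T² ≈ 6.2743


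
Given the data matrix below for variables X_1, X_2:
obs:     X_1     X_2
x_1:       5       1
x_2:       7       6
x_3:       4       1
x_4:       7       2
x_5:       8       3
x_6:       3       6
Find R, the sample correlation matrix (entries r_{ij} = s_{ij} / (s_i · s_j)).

Step 1 — column means:
  mean(X_1) = (5 + 7 + 4 + 7 + 8 + 3) / 6 = 34/6 = 5.6667
  mean(X_2) = (1 + 6 + 1 + 2 + 3 + 6) / 6 = 19/6 = 3.1667

Step 2 — sample variances and covariances s[i,j] = (1/(n-1)) · Σ_k (x_{k,i} - mean_i) · (x_{k,j} - mean_j), with n-1 = 5:
  s[X_1,X_1] = ((-0.6667)·(-0.6667) + (1.3333)·(1.3333) + (-1.6667)·(-1.6667) + (1.3333)·(1.3333) + (2.3333)·(2.3333) + (-2.6667)·(-2.6667)) / 5 = 19.3333/5 = 3.8667
  s[X_1,X_2] = ((-0.6667)·(-2.1667) + (1.3333)·(2.8333) + (-1.6667)·(-2.1667) + (1.3333)·(-1.1667) + (2.3333)·(-0.1667) + (-2.6667)·(2.8333)) / 5 = -0.6667/5 = -0.1333
  s[X_2,X_2] = ((-2.1667)·(-2.1667) + (2.8333)·(2.8333) + (-2.1667)·(-2.1667) + (-1.1667)·(-1.1667) + (-0.1667)·(-0.1667) + (2.8333)·(2.8333)) / 5 = 26.8333/5 = 5.3667
  Sample standard deviations s_i = √(s[i,i]):
  s(X_1) = √(3.8667) = 1.9664
  s(X_2) = √(5.3667) = 2.3166

Step 3 — r_{ij} = s_{ij} / (s_i · s_j):
  r[X_1,X_1] = 1 (diagonal).
  r[X_1,X_2] = -0.1333 / (1.9664 · 2.3166) = -0.1333 / 4.5553 = -0.0293
  r[X_2,X_2] = 1 (diagonal).

R is symmetric with unit diagonal. Assembling:

R = [[1, -0.0293],
 [-0.0293, 1]]


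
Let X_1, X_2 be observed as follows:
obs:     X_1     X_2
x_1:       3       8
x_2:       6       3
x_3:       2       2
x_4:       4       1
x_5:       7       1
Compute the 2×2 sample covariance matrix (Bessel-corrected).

Step 1 — column means:
  mean(X_1) = (3 + 6 + 2 + 4 + 7) / 5 = 22/5 = 4.4
  mean(X_2) = (8 + 3 + 2 + 1 + 1) / 5 = 15/5 = 3

Step 2 — sample covariance S[i,j] = (1/(n-1)) · Σ_k (x_{k,i} - mean_i) · (x_{k,j} - mean_j), with n-1 = 4.
  S[X_1,X_1] = ((-1.4)·(-1.4) + (1.6)·(1.6) + (-2.4)·(-2.4) + (-0.4)·(-0.4) + (2.6)·(2.6)) / 4 = 17.2/4 = 4.3
  S[X_1,X_2] = ((-1.4)·(5) + (1.6)·(0) + (-2.4)·(-1) + (-0.4)·(-2) + (2.6)·(-2)) / 4 = -9/4 = -2.25
  S[X_2,X_2] = ((5)·(5) + (0)·(0) + (-1)·(-1) + (-2)·(-2) + (-2)·(-2)) / 4 = 34/4 = 8.5

S is symmetric (S[j,i] = S[i,j]). Assembling:

S = [[4.3, -2.25],
 [-2.25, 8.5]]


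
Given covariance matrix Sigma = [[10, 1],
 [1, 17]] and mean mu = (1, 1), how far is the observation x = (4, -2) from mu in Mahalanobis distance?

Step 1 — centre the observation: (x - mu) = (3, -3).

Step 2 — invert Sigma. det(Sigma) = 10·17 - (1)² = 169.
  Sigma^{-1} = (1/det) · [[d, -b], [-b, a]] = [[0.1006, -0.0059],
 [-0.0059, 0.0592]].

Step 3 — form the quadratic (x - mu)^T · Sigma^{-1} · (x - mu):
  Sigma^{-1} · (x - mu) = (0.3195, -0.1953).
  (x - mu)^T · [Sigma^{-1} · (x - mu)] = (3)·(0.3195) + (-3)·(-0.1953) = 1.5444.

Step 4 — take square root: d = √(1.5444) ≈ 1.2427.

d(x, mu) = √(1.5444) ≈ 1.2427


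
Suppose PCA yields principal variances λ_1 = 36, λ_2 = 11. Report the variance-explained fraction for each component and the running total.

Step 1 — total variance = trace(Sigma) = Σ λ_i = 36 + 11 = 47.

Step 2 — fraction explained by component i = λ_i / Σ λ:
  PC1: 36/47 = 0.766
  PC2: 11/47 = 0.234

Step 3 — cumulative fraction after k components = (λ_1 + ... + λ_k) / Σ λ:
  k = 1: 36/47 = 0.766
  k = 2: (36 + 11)/47 = 47/47 = 1

Summary (fraction, with percent):

explained: PC1 0.766 (76.6%), PC2 0.234 (23.4%);  cumulative: 0.766, 1


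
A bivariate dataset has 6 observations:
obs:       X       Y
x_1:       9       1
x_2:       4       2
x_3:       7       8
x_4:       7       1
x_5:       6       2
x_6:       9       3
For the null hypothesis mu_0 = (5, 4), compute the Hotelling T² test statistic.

Step 1 — sample mean vector:
  mean(X) = (9 + 4 + 7 + 7 + 6 + 9) / 6 = 42/6 = 7
  mean(Y) = (1 + 2 + 8 + 1 + 2 + 3) / 6 = 17/6 = 2.8333
  x̄ = (7, 2.8333),  deviation x̄ - mu_0 = (7, 2.8333) - (5, 4) = (2, -1.1667).

Step 2 — sample covariance matrix, S[i,j] = (1/(n-1)) · Σ_k (x_{k,i} - mean_i) · (x_{k,j} - mean_j), divisor n-1 = 5:
  S[X,X] = ((2)·(2) + (-3)·(-3) + (0)·(0) + (0)·(0) + (-1)·(-1) + (2)·(2)) / 5 = 18/5 = 3.6
  S[X,Y] = ((2)·(-1.8333) + (-3)·(-0.8333) + (0)·(5.1667) + (0)·(-1.8333) + (-1)·(-0.8333) + (2)·(0.1667)) / 5 = 0/5 = 0
  S[Y,Y] = ((-1.8333)·(-1.8333) + (-0.8333)·(-0.8333) + (5.1667)·(5.1667) + (-1.8333)·(-1.8333) + (-0.8333)·(-0.8333) + (0.1667)·(0.1667)) / 5 = 34.8333/5 = 6.9667
  S = [[3.6, 0],
 [0, 6.9667]].

Step 3 — invert S. det(S) = 3.6·6.9667 - (0)² = 25.08.
  S^{-1} = (1/det) · [[d, -b], [-b, a]] = [[0.2778, 0],
 [0, 0.1435]].

Step 4 — quadratic form (x̄ - mu_0)^T · S^{-1} · (x̄ - mu_0):
  S^{-1} · (x̄ - mu_0) = (0.5556, -0.1675),
  (x̄ - mu_0)^T · [...] = (2)·(0.5556) + (-1.1667)·(-0.1675) = 1.3065.

Step 5 — scale by n: T² = 6 · 1.3065 = 7.8389.

T² ≈ 7.8389


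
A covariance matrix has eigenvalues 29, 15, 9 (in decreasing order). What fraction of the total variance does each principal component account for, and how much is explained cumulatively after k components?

Step 1 — total variance = trace(Sigma) = Σ λ_i = 29 + 15 + 9 = 53.

Step 2 — fraction explained by component i = λ_i / Σ λ:
  PC1: 29/53 = 0.5472
  PC2: 15/53 = 0.283
  PC3: 9/53 = 0.1698

Step 3 — cumulative fraction after k components = (λ_1 + ... + λ_k) / Σ λ:
  k = 1: 29/53 = 0.5472
  k = 2: (29 + 15)/53 = 44/53 = 0.8302
  k = 3: (29 + 15 + 9)/53 = 53/53 = 1

Summary (fraction, with percent):

explained: PC1 0.5472 (54.72%), PC2 0.283 (28.3%), PC3 0.1698 (16.98%);  cumulative: 0.5472, 0.8302, 1


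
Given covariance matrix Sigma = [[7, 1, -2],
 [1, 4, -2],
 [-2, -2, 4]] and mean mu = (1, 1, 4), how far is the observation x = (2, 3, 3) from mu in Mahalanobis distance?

Step 1 — centre the observation: (x - mu) = (1, 2, -1).

Step 2 — invert Sigma (cofactor / det for 3×3, or solve directly):
  Sigma^{-1} = [[0.1667, 0, 0.0833],
 [0, 0.3333, 0.1667],
 [0.0833, 0.1667, 0.375]].

Step 3 — form the quadratic (x - mu)^T · Sigma^{-1} · (x - mu):
  Sigma^{-1} · (x - mu) = (0.0833, 0.5, 0.0417).
  (x - mu)^T · [Sigma^{-1} · (x - mu)] = (1)·(0.0833) + (2)·(0.5) + (-1)·(0.0417) = 1.0417.

Step 4 — take square root: d = √(1.0417) ≈ 1.0206.

d(x, mu) = √(1.0417) ≈ 1.0206


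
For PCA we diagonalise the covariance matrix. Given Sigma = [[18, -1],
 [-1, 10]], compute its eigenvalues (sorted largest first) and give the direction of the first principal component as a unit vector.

Step 1 — characteristic polynomial of 2×2 Sigma:
  det(Sigma - λI) = λ² - trace · λ + det = 0.
  trace = 18 + 10 = 28, det = 18·10 - (-1)² = 179.
Step 2 — discriminant:
  Δ = trace² - 4·det = 784 - 716 = 68.
Step 3 — eigenvalues:
  λ = (trace ± √Δ)/2 = (28 ± 8.2462)/2,
  λ_1 = 18.1231,  λ_2 = 9.8769.

Step 4 — unit eigenvector for λ_1: solve (Sigma - λ_1 I)v = 0. First row:
  (18 - 18.1231)·v_x + (-1)·v_y = 0, i.e. (-0.1231)·v_x + (-1)·v_y = 0,
  so v ∝ (b, λ_1 - a) = (-1, 0.1231); multiply by -1 so the first entry is positive: u = (1, -0.1231).
  ||u|| = √((1)² + (-0.1231)²) = √(1.0152) ≈ 1.0075,
  v_1 = u/||u|| ≈ (0.9925, -0.1222) (||v_1|| = 1).

λ_1 = 18.1231,  λ_2 = 9.8769;  v_1 ≈ (0.9925, -0.1222)


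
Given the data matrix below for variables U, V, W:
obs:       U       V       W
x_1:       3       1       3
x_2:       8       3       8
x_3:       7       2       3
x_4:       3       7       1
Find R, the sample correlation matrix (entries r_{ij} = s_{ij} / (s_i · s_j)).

Step 1 — column means:
  mean(U) = (3 + 8 + 7 + 3) / 4 = 21/4 = 5.25
  mean(V) = (1 + 3 + 2 + 7) / 4 = 13/4 = 3.25
  mean(W) = (3 + 8 + 3 + 1) / 4 = 15/4 = 3.75

Step 2 — sample variances and covariances s[i,j] = (1/(n-1)) · Σ_k (x_{k,i} - mean_i) · (x_{k,j} - mean_j), with n-1 = 3:
  s[U,U] = ((-2.25)·(-2.25) + (2.75)·(2.75) + (1.75)·(1.75) + (-2.25)·(-2.25)) / 3 = 20.75/3 = 6.9167
  s[U,V] = ((-2.25)·(-2.25) + (2.75)·(-0.25) + (1.75)·(-1.25) + (-2.25)·(3.75)) / 3 = -6.25/3 = -2.0833
  s[U,W] = ((-2.25)·(-0.75) + (2.75)·(4.25) + (1.75)·(-0.75) + (-2.25)·(-2.75)) / 3 = 18.25/3 = 6.0833
  s[V,V] = ((-2.25)·(-2.25) + (-0.25)·(-0.25) + (-1.25)·(-1.25) + (3.75)·(3.75)) / 3 = 20.75/3 = 6.9167
  s[V,W] = ((-2.25)·(-0.75) + (-0.25)·(4.25) + (-1.25)·(-0.75) + (3.75)·(-2.75)) / 3 = -8.75/3 = -2.9167
  s[W,W] = ((-0.75)·(-0.75) + (4.25)·(4.25) + (-0.75)·(-0.75) + (-2.75)·(-2.75)) / 3 = 26.75/3 = 8.9167
  Sample standard deviations s_i = √(s[i,i]):
  s(U) = √(6.9167) = 2.63
  s(V) = √(6.9167) = 2.63
  s(W) = √(8.9167) = 2.9861

Step 3 — r_{ij} = s_{ij} / (s_i · s_j):
  r[U,U] = 1 (diagonal).
  r[U,V] = -2.0833 / (2.63 · 2.63) = -2.0833 / 6.9167 = -0.3012
  r[U,W] = 6.0833 / (2.63 · 2.9861) = 6.0833 / 7.8533 = 0.7746
  r[V,V] = 1 (diagonal).
  r[V,W] = -2.9167 / (2.63 · 2.9861) = -2.9167 / 7.8533 = -0.3714
  r[W,W] = 1 (diagonal).

R is symmetric with unit diagonal. Assembling:

R = [[1, -0.3012, 0.7746],
 [-0.3012, 1, -0.3714],
 [0.7746, -0.3714, 1]]


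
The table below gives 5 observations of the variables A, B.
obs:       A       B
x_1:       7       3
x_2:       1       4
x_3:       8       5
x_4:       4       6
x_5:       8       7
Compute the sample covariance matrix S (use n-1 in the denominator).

Step 1 — column means:
  mean(A) = (7 + 1 + 8 + 4 + 8) / 5 = 28/5 = 5.6
  mean(B) = (3 + 4 + 5 + 6 + 7) / 5 = 25/5 = 5

Step 2 — sample covariance S[i,j] = (1/(n-1)) · Σ_k (x_{k,i} - mean_i) · (x_{k,j} - mean_j), with n-1 = 4.
  S[A,A] = ((1.4)·(1.4) + (-4.6)·(-4.6) + (2.4)·(2.4) + (-1.6)·(-1.6) + (2.4)·(2.4)) / 4 = 37.2/4 = 9.3
  S[A,B] = ((1.4)·(-2) + (-4.6)·(-1) + (2.4)·(0) + (-1.6)·(1) + (2.4)·(2)) / 4 = 5/4 = 1.25
  S[B,B] = ((-2)·(-2) + (-1)·(-1) + (0)·(0) + (1)·(1) + (2)·(2)) / 4 = 10/4 = 2.5

S is symmetric (S[j,i] = S[i,j]). Assembling:

S = [[9.3, 1.25],
 [1.25, 2.5]]


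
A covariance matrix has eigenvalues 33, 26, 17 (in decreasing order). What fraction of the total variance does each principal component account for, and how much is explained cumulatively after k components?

Step 1 — total variance = trace(Sigma) = Σ λ_i = 33 + 26 + 17 = 76.

Step 2 — fraction explained by component i = λ_i / Σ λ:
  PC1: 33/76 = 0.4342
  PC2: 26/76 = 0.3421
  PC3: 17/76 = 0.2237

Step 3 — cumulative fraction after k components = (λ_1 + ... + λ_k) / Σ λ:
  k = 1: 33/76 = 0.4342
  k = 2: (33 + 26)/76 = 59/76 = 0.7763
  k = 3: (33 + 26 + 17)/76 = 76/76 = 1

Summary (fraction, with percent):

explained: PC1 0.4342 (43.42%), PC2 0.3421 (34.21%), PC3 0.2237 (22.37%);  cumulative: 0.4342, 0.7763, 1


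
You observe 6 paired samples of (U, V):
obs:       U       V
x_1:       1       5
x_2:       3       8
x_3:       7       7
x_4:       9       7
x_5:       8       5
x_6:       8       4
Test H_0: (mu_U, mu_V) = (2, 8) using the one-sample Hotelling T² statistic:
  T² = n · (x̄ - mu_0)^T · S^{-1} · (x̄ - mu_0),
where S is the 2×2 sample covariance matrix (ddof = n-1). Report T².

Step 1 — sample mean vector:
  mean(U) = (1 + 3 + 7 + 9 + 8 + 8) / 6 = 36/6 = 6
  mean(V) = (5 + 8 + 7 + 7 + 5 + 4) / 6 = 36/6 = 6
  x̄ = (6, 6),  deviation x̄ - mu_0 = (6, 6) - (2, 8) = (4, -2).

Step 2 — sample covariance matrix, S[i,j] = (1/(n-1)) · Σ_k (x_{k,i} - mean_i) · (x_{k,j} - mean_j), divisor n-1 = 5:
  S[U,U] = ((-5)·(-5) + (-3)·(-3) + (1)·(1) + (3)·(3) + (2)·(2) + (2)·(2)) / 5 = 52/5 = 10.4
  S[U,V] = ((-5)·(-1) + (-3)·(2) + (1)·(1) + (3)·(1) + (2)·(-1) + (2)·(-2)) / 5 = -3/5 = -0.6
  S[V,V] = ((-1)·(-1) + (2)·(2) + (1)·(1) + (1)·(1) + (-1)·(-1) + (-2)·(-2)) / 5 = 12/5 = 2.4
  S = [[10.4, -0.6],
 [-0.6, 2.4]].

Step 3 — invert S. det(S) = 10.4·2.4 - (-0.6)² = 24.6.
  S^{-1} = (1/det) · [[d, -b], [-b, a]] = [[0.0976, 0.0244],
 [0.0244, 0.4228]].

Step 4 — quadratic form (x̄ - mu_0)^T · S^{-1} · (x̄ - mu_0):
  S^{-1} · (x̄ - mu_0) = (0.3415, -0.748),
  (x̄ - mu_0)^T · [...] = (4)·(0.3415) + (-2)·(-0.748) = 2.8618.

Step 5 — scale by n: T² = 6 · 2.8618 = 17.1707.

T² ≈ 17.1707


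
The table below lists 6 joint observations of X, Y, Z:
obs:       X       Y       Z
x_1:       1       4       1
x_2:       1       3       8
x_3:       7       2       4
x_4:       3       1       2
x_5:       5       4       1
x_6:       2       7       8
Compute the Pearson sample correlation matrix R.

Step 1 — column means:
  mean(X) = (1 + 1 + 7 + 3 + 5 + 2) / 6 = 19/6 = 3.1667
  mean(Y) = (4 + 3 + 2 + 1 + 4 + 7) / 6 = 21/6 = 3.5
  mean(Z) = (1 + 8 + 4 + 2 + 1 + 8) / 6 = 24/6 = 4

Step 2 — sample variances and covariances s[i,j] = (1/(n-1)) · Σ_k (x_{k,i} - mean_i) · (x_{k,j} - mean_j), with n-1 = 5:
  s[X,X] = ((-2.1667)·(-2.1667) + (-2.1667)·(-2.1667) + (3.8333)·(3.8333) + (-0.1667)·(-0.1667) + (1.8333)·(1.8333) + (-1.1667)·(-1.1667)) / 5 = 28.8333/5 = 5.7667
  s[X,Y] = ((-2.1667)·(0.5) + (-2.1667)·(-0.5) + (3.8333)·(-1.5) + (-0.1667)·(-2.5) + (1.8333)·(0.5) + (-1.1667)·(3.5)) / 5 = -8.5/5 = -1.7
  s[X,Z] = ((-2.1667)·(-3) + (-2.1667)·(4) + (3.8333)·(0) + (-0.1667)·(-2) + (1.8333)·(-3) + (-1.1667)·(4)) / 5 = -12/5 = -2.4
  s[Y,Y] = ((0.5)·(0.5) + (-0.5)·(-0.5) + (-1.5)·(-1.5) + (-2.5)·(-2.5) + (0.5)·(0.5) + (3.5)·(3.5)) / 5 = 21.5/5 = 4.3
  s[Y,Z] = ((0.5)·(-3) + (-0.5)·(4) + (-1.5)·(0) + (-2.5)·(-2) + (0.5)·(-3) + (3.5)·(4)) / 5 = 14/5 = 2.8
  s[Z,Z] = ((-3)·(-3) + (4)·(4) + (0)·(0) + (-2)·(-2) + (-3)·(-3) + (4)·(4)) / 5 = 54/5 = 10.8
  Sample standard deviations s_i = √(s[i,i]):
  s(X) = √(5.7667) = 2.4014
  s(Y) = √(4.3) = 2.0736
  s(Z) = √(10.8) = 3.2863

Step 3 — r_{ij} = s_{ij} / (s_i · s_j):
  r[X,X] = 1 (diagonal).
  r[X,Y] = -1.7 / (2.4014 · 2.0736) = -1.7 / 4.9796 = -0.3414
  r[X,Z] = -2.4 / (2.4014 · 3.2863) = -2.4 / 7.8918 = -0.3041
  r[Y,Y] = 1 (diagonal).
  r[Y,Z] = 2.8 / (2.0736 · 3.2863) = 2.8 / 6.8147 = 0.4109
  r[Z,Z] = 1 (diagonal).

R is symmetric with unit diagonal. Assembling:

R = [[1, -0.3414, -0.3041],
 [-0.3414, 1, 0.4109],
 [-0.3041, 0.4109, 1]]


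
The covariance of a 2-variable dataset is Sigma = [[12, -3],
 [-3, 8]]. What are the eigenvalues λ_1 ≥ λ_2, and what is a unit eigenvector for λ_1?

Step 1 — characteristic polynomial of 2×2 Sigma:
  det(Sigma - λI) = λ² - trace · λ + det = 0.
  trace = 12 + 8 = 20, det = 12·8 - (-3)² = 87.
Step 2 — discriminant:
  Δ = trace² - 4·det = 400 - 348 = 52.
Step 3 — eigenvalues:
  λ = (trace ± √Δ)/2 = (20 ± 7.2111)/2,
  λ_1 = 13.6056,  λ_2 = 6.3944.

Step 4 — unit eigenvector for λ_1: solve (Sigma - λ_1 I)v = 0. First row:
  (12 - 13.6056)·v_x + (-3)·v_y = 0, i.e. (-1.6056)·v_x + (-3)·v_y = 0,
  so v ∝ (b, λ_1 - a) = (-3, 1.6056); multiply by -1 so the first entry is positive: u = (3, -1.6056).
  ||u|| = √((3)² + (-1.6056)²) = √(11.5778) ≈ 3.4026,
  v_1 = u/||u|| ≈ (0.8817, -0.4719) (||v_1|| = 1).

λ_1 = 13.6056,  λ_2 = 6.3944;  v_1 ≈ (0.8817, -0.4719)


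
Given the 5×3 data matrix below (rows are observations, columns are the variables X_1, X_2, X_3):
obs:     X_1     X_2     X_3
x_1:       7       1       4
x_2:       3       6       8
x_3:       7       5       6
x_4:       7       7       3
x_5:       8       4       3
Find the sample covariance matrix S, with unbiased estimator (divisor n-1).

Step 1 — column means:
  mean(X_1) = (7 + 3 + 7 + 7 + 8) / 5 = 32/5 = 6.4
  mean(X_2) = (1 + 6 + 5 + 7 + 4) / 5 = 23/5 = 4.6
  mean(X_3) = (4 + 8 + 6 + 3 + 3) / 5 = 24/5 = 4.8

Step 2 — sample covariance S[i,j] = (1/(n-1)) · Σ_k (x_{k,i} - mean_i) · (x_{k,j} - mean_j), with n-1 = 4.
  S[X_1,X_1] = ((0.6)·(0.6) + (-3.4)·(-3.4) + (0.6)·(0.6) + (0.6)·(0.6) + (1.6)·(1.6)) / 4 = 15.2/4 = 3.8
  S[X_1,X_2] = ((0.6)·(-3.6) + (-3.4)·(1.4) + (0.6)·(0.4) + (0.6)·(2.4) + (1.6)·(-0.6)) / 4 = -6.2/4 = -1.55
  S[X_1,X_3] = ((0.6)·(-0.8) + (-3.4)·(3.2) + (0.6)·(1.2) + (0.6)·(-1.8) + (1.6)·(-1.8)) / 4 = -14.6/4 = -3.65
  S[X_2,X_2] = ((-3.6)·(-3.6) + (1.4)·(1.4) + (0.4)·(0.4) + (2.4)·(2.4) + (-0.6)·(-0.6)) / 4 = 21.2/4 = 5.3
  S[X_2,X_3] = ((-3.6)·(-0.8) + (1.4)·(3.2) + (0.4)·(1.2) + (2.4)·(-1.8) + (-0.6)·(-1.8)) / 4 = 4.6/4 = 1.15
  S[X_3,X_3] = ((-0.8)·(-0.8) + (3.2)·(3.2) + (1.2)·(1.2) + (-1.8)·(-1.8) + (-1.8)·(-1.8)) / 4 = 18.8/4 = 4.7

S is symmetric (S[j,i] = S[i,j]). Assembling:

S = [[3.8, -1.55, -3.65],
 [-1.55, 5.3, 1.15],
 [-3.65, 1.15, 4.7]]


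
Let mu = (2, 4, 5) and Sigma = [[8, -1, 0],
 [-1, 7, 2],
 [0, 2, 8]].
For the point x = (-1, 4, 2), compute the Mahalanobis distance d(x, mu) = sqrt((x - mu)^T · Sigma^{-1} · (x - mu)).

Step 1 — centre the observation: (x - mu) = (-3, 0, -3).

Step 2 — invert Sigma (cofactor / det for 3×3, or solve directly):
  Sigma^{-1} = [[0.1275, 0.0196, -0.0049],
 [0.0196, 0.1569, -0.0392],
 [-0.0049, -0.0392, 0.1348]].

Step 3 — form the quadratic (x - mu)^T · Sigma^{-1} · (x - mu):
  Sigma^{-1} · (x - mu) = (-0.3676, 0.0588, -0.3897).
  (x - mu)^T · [Sigma^{-1} · (x - mu)] = (-3)·(-0.3676) + (0)·(0.0588) + (-3)·(-0.3897) = 2.2721.

Step 4 — take square root: d = √(2.2721) ≈ 1.5073.

d(x, mu) = √(2.2721) ≈ 1.5073


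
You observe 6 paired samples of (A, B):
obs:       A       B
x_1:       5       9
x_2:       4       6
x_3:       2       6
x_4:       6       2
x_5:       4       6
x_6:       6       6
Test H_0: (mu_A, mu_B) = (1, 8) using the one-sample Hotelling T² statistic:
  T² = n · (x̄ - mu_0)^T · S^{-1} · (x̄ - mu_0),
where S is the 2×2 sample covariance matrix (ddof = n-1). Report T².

Step 1 — sample mean vector:
  mean(A) = (5 + 4 + 2 + 6 + 4 + 6) / 6 = 27/6 = 4.5
  mean(B) = (9 + 6 + 6 + 2 + 6 + 6) / 6 = 35/6 = 5.8333
  x̄ = (4.5, 5.8333),  deviation x̄ - mu_0 = (4.5, 5.8333) - (1, 8) = (3.5, -2.1667).

Step 2 — sample covariance matrix, S[i,j] = (1/(n-1)) · Σ_k (x_{k,i} - mean_i) · (x_{k,j} - mean_j), divisor n-1 = 5:
  S[A,A] = ((0.5)·(0.5) + (-0.5)·(-0.5) + (-2.5)·(-2.5) + (1.5)·(1.5) + (-0.5)·(-0.5) + (1.5)·(1.5)) / 5 = 11.5/5 = 2.3
  S[A,B] = ((0.5)·(3.1667) + (-0.5)·(0.1667) + (-2.5)·(0.1667) + (1.5)·(-3.8333) + (-0.5)·(0.1667) + (1.5)·(0.1667)) / 5 = -4.5/5 = -0.9
  S[B,B] = ((3.1667)·(3.1667) + (0.1667)·(0.1667) + (0.1667)·(0.1667) + (-3.8333)·(-3.8333) + (0.1667)·(0.1667) + (0.1667)·(0.1667)) / 5 = 24.8333/5 = 4.9667
  S = [[2.3, -0.9],
 [-0.9, 4.9667]].

Step 3 — invert S. det(S) = 2.3·4.9667 - (-0.9)² = 10.6133.
  S^{-1} = (1/det) · [[d, -b], [-b, a]] = [[0.468, 0.0848],
 [0.0848, 0.2167]].

Step 4 — quadratic form (x̄ - mu_0)^T · S^{-1} · (x̄ - mu_0):
  S^{-1} · (x̄ - mu_0) = (1.4541, -0.1727),
  (x̄ - mu_0)^T · [...] = (3.5)·(1.4541) + (-2.1667)·(-0.1727) = 5.4638.

Step 5 — scale by n: T² = 6 · 5.4638 = 32.7827.

T² ≈ 32.7827


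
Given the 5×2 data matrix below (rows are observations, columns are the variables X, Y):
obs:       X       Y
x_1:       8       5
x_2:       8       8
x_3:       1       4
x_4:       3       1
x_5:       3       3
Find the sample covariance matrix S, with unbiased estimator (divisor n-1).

Step 1 — column means:
  mean(X) = (8 + 8 + 1 + 3 + 3) / 5 = 23/5 = 4.6
  mean(Y) = (5 + 8 + 4 + 1 + 3) / 5 = 21/5 = 4.2

Step 2 — sample covariance S[i,j] = (1/(n-1)) · Σ_k (x_{k,i} - mean_i) · (x_{k,j} - mean_j), with n-1 = 4.
  S[X,X] = ((3.4)·(3.4) + (3.4)·(3.4) + (-3.6)·(-3.6) + (-1.6)·(-1.6) + (-1.6)·(-1.6)) / 4 = 41.2/4 = 10.3
  S[X,Y] = ((3.4)·(0.8) + (3.4)·(3.8) + (-3.6)·(-0.2) + (-1.6)·(-3.2) + (-1.6)·(-1.2)) / 4 = 23.4/4 = 5.85
  S[Y,Y] = ((0.8)·(0.8) + (3.8)·(3.8) + (-0.2)·(-0.2) + (-3.2)·(-3.2) + (-1.2)·(-1.2)) / 4 = 26.8/4 = 6.7

S is symmetric (S[j,i] = S[i,j]). Assembling:

S = [[10.3, 5.85],
 [5.85, 6.7]]


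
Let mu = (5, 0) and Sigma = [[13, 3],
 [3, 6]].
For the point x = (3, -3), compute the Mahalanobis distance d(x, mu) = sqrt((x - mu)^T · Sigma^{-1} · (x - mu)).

Step 1 — centre the observation: (x - mu) = (-2, -3).

Step 2 — invert Sigma. det(Sigma) = 13·6 - (3)² = 69.
  Sigma^{-1} = (1/det) · [[d, -b], [-b, a]] = [[0.087, -0.0435],
 [-0.0435, 0.1884]].

Step 3 — form the quadratic (x - mu)^T · Sigma^{-1} · (x - mu):
  Sigma^{-1} · (x - mu) = (-0.0435, -0.4783).
  (x - mu)^T · [Sigma^{-1} · (x - mu)] = (-2)·(-0.0435) + (-3)·(-0.4783) = 1.5217.

Step 4 — take square root: d = √(1.5217) ≈ 1.2336.

d(x, mu) = √(1.5217) ≈ 1.2336


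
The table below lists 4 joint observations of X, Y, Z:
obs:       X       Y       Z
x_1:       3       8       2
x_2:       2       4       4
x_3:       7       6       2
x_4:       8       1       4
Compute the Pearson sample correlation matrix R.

Step 1 — column means:
  mean(X) = (3 + 2 + 7 + 8) / 4 = 20/4 = 5
  mean(Y) = (8 + 4 + 6 + 1) / 4 = 19/4 = 4.75
  mean(Z) = (2 + 4 + 2 + 4) / 4 = 12/4 = 3

Step 2 — sample variances and covariances s[i,j] = (1/(n-1)) · Σ_k (x_{k,i} - mean_i) · (x_{k,j} - mean_j), with n-1 = 3:
  s[X,X] = ((-2)·(-2) + (-3)·(-3) + (2)·(2) + (3)·(3)) / 3 = 26/3 = 8.6667
  s[X,Y] = ((-2)·(3.25) + (-3)·(-0.75) + (2)·(1.25) + (3)·(-3.75)) / 3 = -13/3 = -4.3333
  s[X,Z] = ((-2)·(-1) + (-3)·(1) + (2)·(-1) + (3)·(1)) / 3 = 0/3 = 0
  s[Y,Y] = ((3.25)·(3.25) + (-0.75)·(-0.75) + (1.25)·(1.25) + (-3.75)·(-3.75)) / 3 = 26.75/3 = 8.9167
  s[Y,Z] = ((3.25)·(-1) + (-0.75)·(1) + (1.25)·(-1) + (-3.75)·(1)) / 3 = -9/3 = -3
  s[Z,Z] = ((-1)·(-1) + (1)·(1) + (-1)·(-1) + (1)·(1)) / 3 = 4/3 = 1.3333
  Sample standard deviations s_i = √(s[i,i]):
  s(X) = √(8.6667) = 2.9439
  s(Y) = √(8.9167) = 2.9861
  s(Z) = √(1.3333) = 1.1547

Step 3 — r_{ij} = s_{ij} / (s_i · s_j):
  r[X,X] = 1 (diagonal).
  r[X,Y] = -4.3333 / (2.9439 · 2.9861) = -4.3333 / 8.7908 = -0.4929
  r[X,Z] = 0 / (2.9439 · 1.1547) = 0 / 3.3993 = 0
  r[Y,Y] = 1 (diagonal).
  r[Y,Z] = -3 / (2.9861 · 1.1547) = -3 / 3.448 = -0.8701
  r[Z,Z] = 1 (diagonal).

R is symmetric with unit diagonal. Assembling:

R = [[1, -0.4929, 0],
 [-0.4929, 1, -0.8701],
 [0, -0.8701, 1]]


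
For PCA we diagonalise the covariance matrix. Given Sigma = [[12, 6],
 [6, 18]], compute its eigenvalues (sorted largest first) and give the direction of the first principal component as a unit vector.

Step 1 — characteristic polynomial of 2×2 Sigma:
  det(Sigma - λI) = λ² - trace · λ + det = 0.
  trace = 12 + 18 = 30, det = 12·18 - (6)² = 180.
Step 2 — discriminant:
  Δ = trace² - 4·det = 900 - 720 = 180.
Step 3 — eigenvalues:
  λ = (trace ± √Δ)/2 = (30 ± 13.4164)/2,
  λ_1 = 21.7082,  λ_2 = 8.2918.

Step 4 — unit eigenvector for λ_1: solve (Sigma - λ_1 I)v = 0. First row:
  (12 - 21.7082)·v_x + (6)·v_y = 0, i.e. (-9.7082)·v_x + (6)·v_y = 0,
  so v ∝ (b, λ_1 - a) = (6, 9.7082) = u.
  ||u|| = √((6)² + (9.7082)²) = √(130.2492) ≈ 11.4127,
  v_1 = u/||u|| ≈ (0.5257, 0.8507) (||v_1|| = 1).

λ_1 = 21.7082,  λ_2 = 8.2918;  v_1 ≈ (0.5257, 0.8507)
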